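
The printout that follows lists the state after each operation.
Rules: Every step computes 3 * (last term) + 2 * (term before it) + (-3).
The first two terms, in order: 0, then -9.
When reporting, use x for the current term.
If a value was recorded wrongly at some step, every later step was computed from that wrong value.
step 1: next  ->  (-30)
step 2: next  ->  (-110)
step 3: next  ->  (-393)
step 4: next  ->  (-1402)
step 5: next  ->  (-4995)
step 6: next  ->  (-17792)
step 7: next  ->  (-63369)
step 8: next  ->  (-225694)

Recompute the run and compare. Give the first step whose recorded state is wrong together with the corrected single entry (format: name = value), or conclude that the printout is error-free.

step 2, x = -111

Recomputing the run from the initial state:
step 1: x = -30
step 2: x = -111
step 3: x = -396
step 4: x = -1413
step 5: x = -5034
step 6: x = -17931
step 7: x = -63864
step 8: x = -227457
The first disagreement with the printout is at step 2, where the value should be x = -111.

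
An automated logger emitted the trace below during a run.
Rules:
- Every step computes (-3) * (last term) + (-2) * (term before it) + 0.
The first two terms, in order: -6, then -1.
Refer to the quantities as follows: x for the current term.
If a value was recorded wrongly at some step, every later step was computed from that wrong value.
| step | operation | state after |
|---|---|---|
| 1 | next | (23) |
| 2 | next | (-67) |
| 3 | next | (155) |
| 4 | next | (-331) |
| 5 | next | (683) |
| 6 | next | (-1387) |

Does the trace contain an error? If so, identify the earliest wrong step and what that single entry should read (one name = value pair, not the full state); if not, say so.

step 1: x = -3*(-1) + (-2)*(-6) + (0) = 15 -> not what was recorded
The audit stops at step 1: the recorded entry is wrong and should be x = 15.

step 1, x = 15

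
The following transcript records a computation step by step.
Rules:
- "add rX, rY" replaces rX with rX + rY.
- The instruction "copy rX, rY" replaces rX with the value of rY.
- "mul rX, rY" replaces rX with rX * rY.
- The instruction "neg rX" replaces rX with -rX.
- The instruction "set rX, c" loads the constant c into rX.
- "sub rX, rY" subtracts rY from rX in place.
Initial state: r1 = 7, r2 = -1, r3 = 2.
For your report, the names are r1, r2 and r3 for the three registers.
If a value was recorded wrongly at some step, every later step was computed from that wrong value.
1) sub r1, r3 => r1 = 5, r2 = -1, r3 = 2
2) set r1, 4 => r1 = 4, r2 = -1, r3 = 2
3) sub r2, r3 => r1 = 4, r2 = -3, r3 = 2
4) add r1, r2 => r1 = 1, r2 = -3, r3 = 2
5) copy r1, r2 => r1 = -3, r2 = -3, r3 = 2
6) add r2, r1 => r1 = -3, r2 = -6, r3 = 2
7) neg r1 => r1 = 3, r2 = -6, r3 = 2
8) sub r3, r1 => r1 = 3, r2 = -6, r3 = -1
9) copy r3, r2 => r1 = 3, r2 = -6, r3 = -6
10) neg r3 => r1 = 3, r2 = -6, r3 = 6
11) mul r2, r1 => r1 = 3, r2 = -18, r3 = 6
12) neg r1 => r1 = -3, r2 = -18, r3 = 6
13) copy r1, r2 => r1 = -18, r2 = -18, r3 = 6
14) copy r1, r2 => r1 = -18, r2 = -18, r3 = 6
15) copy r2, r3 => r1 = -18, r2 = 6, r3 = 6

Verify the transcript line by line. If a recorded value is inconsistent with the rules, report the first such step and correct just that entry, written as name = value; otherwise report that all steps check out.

Recomputing the run from the initial state:
step 1: r1 = 5, r2 = -1, r3 = 2
step 2: r1 = 4, r2 = -1, r3 = 2
step 3: r1 = 4, r2 = -3, r3 = 2
step 4: r1 = 1, r2 = -3, r3 = 2
step 5: r1 = -3, r2 = -3, r3 = 2
step 6: r1 = -3, r2 = -6, r3 = 2
step 7: r1 = 3, r2 = -6, r3 = 2
step 8: r1 = 3, r2 = -6, r3 = -1
step 9: r1 = 3, r2 = -6, r3 = -6
step 10: r1 = 3, r2 = -6, r3 = 6
step 11: r1 = 3, r2 = -18, r3 = 6
step 12: r1 = -3, r2 = -18, r3 = 6
step 13: r1 = -18, r2 = -18, r3 = 6
step 14: r1 = -18, r2 = -18, r3 = 6
step 15: r1 = -18, r2 = 6, r3 = 6
This matches the transcript at every step.

no error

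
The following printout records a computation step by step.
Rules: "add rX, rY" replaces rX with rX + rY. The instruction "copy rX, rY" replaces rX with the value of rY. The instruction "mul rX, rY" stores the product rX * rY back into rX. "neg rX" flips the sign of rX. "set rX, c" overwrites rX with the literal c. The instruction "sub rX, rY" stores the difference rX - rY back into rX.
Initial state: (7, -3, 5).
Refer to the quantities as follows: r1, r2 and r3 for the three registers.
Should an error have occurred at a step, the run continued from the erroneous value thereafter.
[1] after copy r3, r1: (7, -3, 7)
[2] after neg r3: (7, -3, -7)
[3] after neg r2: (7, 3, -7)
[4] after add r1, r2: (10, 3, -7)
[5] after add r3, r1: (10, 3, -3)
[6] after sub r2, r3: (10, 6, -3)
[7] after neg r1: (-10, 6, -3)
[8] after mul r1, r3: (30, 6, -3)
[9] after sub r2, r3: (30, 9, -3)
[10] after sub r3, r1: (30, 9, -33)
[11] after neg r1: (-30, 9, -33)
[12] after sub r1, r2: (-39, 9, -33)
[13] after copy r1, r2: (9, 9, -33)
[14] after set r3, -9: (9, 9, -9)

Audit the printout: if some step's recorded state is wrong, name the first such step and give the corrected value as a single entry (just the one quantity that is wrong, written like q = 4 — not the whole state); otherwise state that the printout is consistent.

1. r3 = 7 (agrees with the printout)
2. r3 = -(7) = -7 (same as recorded)
3. r2 = -(-3) = 3 (exactly as logged)
4. r1 = 7 + 3 = 10 (consistent with the printout)
5. r3 = -7 + 10 = 3 (the printout disagrees here)
First deviation found at step 5; the corrected entry is r3 = 3.

step 5, r3 = 3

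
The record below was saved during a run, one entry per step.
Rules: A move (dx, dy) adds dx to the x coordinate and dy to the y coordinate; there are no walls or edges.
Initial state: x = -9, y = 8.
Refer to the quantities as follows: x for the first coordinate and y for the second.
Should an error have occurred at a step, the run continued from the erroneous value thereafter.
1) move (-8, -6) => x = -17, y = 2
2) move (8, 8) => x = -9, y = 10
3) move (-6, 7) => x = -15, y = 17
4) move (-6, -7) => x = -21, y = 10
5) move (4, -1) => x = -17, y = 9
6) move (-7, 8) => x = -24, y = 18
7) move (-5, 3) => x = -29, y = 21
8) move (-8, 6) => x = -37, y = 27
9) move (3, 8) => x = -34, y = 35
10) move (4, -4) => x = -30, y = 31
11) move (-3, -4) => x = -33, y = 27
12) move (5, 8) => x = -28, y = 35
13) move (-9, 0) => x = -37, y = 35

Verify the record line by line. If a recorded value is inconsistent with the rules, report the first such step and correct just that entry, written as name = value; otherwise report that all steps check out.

Step 1: x = -9 + (-8) = -17, y = 8 + (-6) = 2 — same as recorded.
Step 2: x = -17 + (8) = -9, y = 2 + (8) = 10 — agrees with the record.
Step 3: x = -9 + (-6) = -15, y = 10 + (7) = 17 — matches.
Step 4: x = -15 + (-6) = -21, y = 17 + (-7) = 10 — confirmed correct.
Step 5: x = -21 + (4) = -17, y = 10 + (-1) = 9 — consistent with the record.
Step 6: x = -17 + (-7) = -24, y = 9 + (8) = 17 — the record has a different value.
That makes step 6 the first incorrect line — y = 17 is what it should show.

step 6, y = 17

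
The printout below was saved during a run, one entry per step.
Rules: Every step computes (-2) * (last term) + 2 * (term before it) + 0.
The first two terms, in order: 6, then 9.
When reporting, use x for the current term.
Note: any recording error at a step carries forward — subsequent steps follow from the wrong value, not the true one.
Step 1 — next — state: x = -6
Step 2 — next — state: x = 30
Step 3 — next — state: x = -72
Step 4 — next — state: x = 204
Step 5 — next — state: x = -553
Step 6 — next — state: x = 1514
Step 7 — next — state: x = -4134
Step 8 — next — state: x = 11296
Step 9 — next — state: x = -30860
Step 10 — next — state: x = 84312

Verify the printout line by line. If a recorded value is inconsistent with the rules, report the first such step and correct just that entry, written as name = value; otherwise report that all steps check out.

1. x = -2*(9) + (2)*(6) + (0) = -6 (verified)
2. x = -2*(-6) + (2)*(9) + (0) = 30 (exactly as logged)
3. x = -2*(30) + (2)*(-6) + (0) = -72 (matches)
4. x = -2*(-72) + (2)*(30) + (0) = 204 (in agreement)
5. x = -2*(204) + (2)*(-72) + (0) = -552 (a discrepancy with the printout)
Conclusion: step 5 carries the first error; the entry should be x = -552.

step 5, x = -552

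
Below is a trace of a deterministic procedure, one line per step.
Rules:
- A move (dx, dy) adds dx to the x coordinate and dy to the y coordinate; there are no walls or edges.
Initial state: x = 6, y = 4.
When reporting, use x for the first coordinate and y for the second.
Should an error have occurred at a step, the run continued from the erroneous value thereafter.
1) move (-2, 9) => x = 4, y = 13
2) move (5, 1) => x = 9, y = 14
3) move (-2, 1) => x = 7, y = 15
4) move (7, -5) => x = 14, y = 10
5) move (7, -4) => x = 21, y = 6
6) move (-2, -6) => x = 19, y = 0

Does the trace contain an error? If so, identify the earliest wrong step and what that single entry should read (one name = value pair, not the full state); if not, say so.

no error

Recomputing the run from the initial state:
step 1: x = 4, y = 13
step 2: x = 9, y = 14
step 3: x = 7, y = 15
step 4: x = 14, y = 10
step 5: x = 21, y = 6
step 6: x = 19, y = 0
This matches the trace at every step.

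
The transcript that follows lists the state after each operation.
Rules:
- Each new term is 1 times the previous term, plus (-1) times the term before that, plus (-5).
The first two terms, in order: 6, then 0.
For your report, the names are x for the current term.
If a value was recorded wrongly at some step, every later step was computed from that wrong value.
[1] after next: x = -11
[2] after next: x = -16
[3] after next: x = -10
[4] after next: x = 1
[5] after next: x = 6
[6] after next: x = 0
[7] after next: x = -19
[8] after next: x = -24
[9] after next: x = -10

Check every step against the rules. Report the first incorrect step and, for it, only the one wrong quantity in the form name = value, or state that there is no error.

Step 1: x = 1*(0) + (-1)*(6) + (-5) = -11 — confirmed correct.
Step 2: x = 1*(-11) + (-1)*(0) + (-5) = -16 — checks out.
Step 3: x = 1*(-16) + (-1)*(-11) + (-5) = -10 — exactly as logged.
Step 4: x = 1*(-10) + (-1)*(-16) + (-5) = 1 — confirmed correct.
Step 5: x = 1*(1) + (-1)*(-10) + (-5) = 6 — consistent with the transcript.
Step 6: x = 1*(6) + (-1)*(1) + (-5) = 0 — no discrepancy.
Step 7: x = 1*(0) + (-1)*(6) + (-5) = -11 — this is not what the transcript shows.
Conclusion: step 7 carries the first error; the entry should be x = -11.

step 7, x = -11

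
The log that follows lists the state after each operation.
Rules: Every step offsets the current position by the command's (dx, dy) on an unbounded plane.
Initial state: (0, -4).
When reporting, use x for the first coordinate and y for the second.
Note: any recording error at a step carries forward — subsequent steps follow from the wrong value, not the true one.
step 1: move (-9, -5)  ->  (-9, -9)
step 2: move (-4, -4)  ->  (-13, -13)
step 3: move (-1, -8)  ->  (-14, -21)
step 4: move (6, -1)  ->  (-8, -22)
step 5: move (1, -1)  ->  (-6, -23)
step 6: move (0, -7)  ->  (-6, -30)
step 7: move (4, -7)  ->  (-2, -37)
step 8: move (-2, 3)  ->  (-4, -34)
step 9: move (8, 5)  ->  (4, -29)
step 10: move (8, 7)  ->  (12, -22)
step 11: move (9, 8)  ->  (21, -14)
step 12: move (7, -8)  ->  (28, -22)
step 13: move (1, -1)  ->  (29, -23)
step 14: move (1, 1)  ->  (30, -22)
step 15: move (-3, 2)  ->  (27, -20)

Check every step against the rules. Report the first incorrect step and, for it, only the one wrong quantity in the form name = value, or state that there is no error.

Step 1: x = 0 + (-9) = -9, y = -4 + (-5) = -9 — agrees with the log.
Step 2: x = -9 + (-4) = -13, y = -9 + (-4) = -13 — matches.
Step 3: x = -13 + (-1) = -14, y = -13 + (-8) = -21 — verified.
Step 4: x = -14 + (6) = -8, y = -21 + (-1) = -22 — in agreement.
Step 5: x = -8 + (1) = -7, y = -22 + (-1) = -23 — the entry is off here.
First incorrect step: 5; the correct value is x = -7.

step 5, x = -7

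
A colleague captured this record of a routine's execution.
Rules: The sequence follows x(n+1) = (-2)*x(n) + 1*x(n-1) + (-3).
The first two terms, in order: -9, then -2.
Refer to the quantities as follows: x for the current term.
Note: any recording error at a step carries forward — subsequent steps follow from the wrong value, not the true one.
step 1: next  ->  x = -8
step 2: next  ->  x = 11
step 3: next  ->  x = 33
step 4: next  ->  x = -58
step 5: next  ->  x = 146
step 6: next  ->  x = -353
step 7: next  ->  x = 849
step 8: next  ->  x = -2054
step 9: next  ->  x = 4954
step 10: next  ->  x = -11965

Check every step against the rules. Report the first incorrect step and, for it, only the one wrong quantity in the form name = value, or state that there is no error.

Recomputing the run from the initial state:
step 1: x = -8
step 2: x = 11
step 3: x = -33
step 4: x = 74
step 5: x = -184
step 6: x = 439
step 7: x = -1065
step 8: x = 2566
step 9: x = -6200
step 10: x = 14963
The first disagreement with the record is at step 3, where the value should be x = -33.

step 3, x = -33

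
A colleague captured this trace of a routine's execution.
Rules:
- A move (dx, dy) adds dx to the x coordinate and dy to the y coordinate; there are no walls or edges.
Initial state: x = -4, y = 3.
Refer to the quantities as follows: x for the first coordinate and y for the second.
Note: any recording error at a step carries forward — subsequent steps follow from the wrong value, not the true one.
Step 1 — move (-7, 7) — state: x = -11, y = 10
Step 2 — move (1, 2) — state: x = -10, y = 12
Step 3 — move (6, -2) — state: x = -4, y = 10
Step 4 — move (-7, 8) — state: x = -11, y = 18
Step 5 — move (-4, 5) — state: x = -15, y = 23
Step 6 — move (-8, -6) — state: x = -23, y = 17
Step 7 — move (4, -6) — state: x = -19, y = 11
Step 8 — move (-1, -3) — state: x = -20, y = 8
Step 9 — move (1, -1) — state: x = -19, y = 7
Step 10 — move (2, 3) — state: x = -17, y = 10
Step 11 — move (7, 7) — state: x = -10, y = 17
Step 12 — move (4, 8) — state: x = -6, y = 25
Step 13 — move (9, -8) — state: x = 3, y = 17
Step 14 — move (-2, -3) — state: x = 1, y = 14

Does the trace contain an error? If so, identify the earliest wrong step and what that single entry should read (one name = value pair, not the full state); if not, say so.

1. x = -4 + (-7) = -11, y = 3 + (7) = 10 (confirmed correct)
2. x = -11 + (1) = -10, y = 10 + (2) = 12 (exactly as logged)
3. x = -10 + (6) = -4, y = 12 + (-2) = 10 (agrees with the trace)
4. x = -4 + (-7) = -11, y = 10 + (8) = 18 (confirmed correct)
5. x = -11 + (-4) = -15, y = 18 + (5) = 23 (in agreement)
6. x = -15 + (-8) = -23, y = 23 + (-6) = 17 (consistent with the trace)
7. x = -23 + (4) = -19, y = 17 + (-6) = 11 (consistent with the trace)
8. x = -19 + (-1) = -20, y = 11 + (-3) = 8 (agrees with the trace)
9. x = -20 + (1) = -19, y = 8 + (-1) = 7 (matches)
10. x = -19 + (2) = -17, y = 7 + (3) = 10 (verified)
11. x = -17 + (7) = -10, y = 10 + (7) = 17 (verified)
12. x = -10 + (4) = -6, y = 17 + (8) = 25 (no discrepancy)
13. x = -6 + (9) = 3, y = 25 + (-8) = 17 (consistent with the trace)
14. x = 3 + (-2) = 1, y = 17 + (-3) = 14 (matches)
The recomputation confirms every line.

no error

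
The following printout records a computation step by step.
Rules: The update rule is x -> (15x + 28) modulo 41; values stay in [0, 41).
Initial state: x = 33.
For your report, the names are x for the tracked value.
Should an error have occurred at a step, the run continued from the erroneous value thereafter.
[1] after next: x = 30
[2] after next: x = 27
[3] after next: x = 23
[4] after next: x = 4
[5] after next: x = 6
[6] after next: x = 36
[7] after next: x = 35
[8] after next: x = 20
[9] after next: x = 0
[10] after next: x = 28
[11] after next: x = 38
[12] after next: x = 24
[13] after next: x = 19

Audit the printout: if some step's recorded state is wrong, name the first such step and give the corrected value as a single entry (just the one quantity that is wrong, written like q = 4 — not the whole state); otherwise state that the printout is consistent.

Recomputing the run from the initial state:
step 1: x = 31
step 2: x = 1
step 3: x = 2
step 4: x = 17
step 5: x = 37
step 6: x = 9
step 7: x = 40
step 8: x = 13
step 9: x = 18
step 10: x = 11
step 11: x = 29
step 12: x = 12
step 13: x = 3
The first disagreement with the printout is at step 1, where the value should be x = 31.

step 1, x = 31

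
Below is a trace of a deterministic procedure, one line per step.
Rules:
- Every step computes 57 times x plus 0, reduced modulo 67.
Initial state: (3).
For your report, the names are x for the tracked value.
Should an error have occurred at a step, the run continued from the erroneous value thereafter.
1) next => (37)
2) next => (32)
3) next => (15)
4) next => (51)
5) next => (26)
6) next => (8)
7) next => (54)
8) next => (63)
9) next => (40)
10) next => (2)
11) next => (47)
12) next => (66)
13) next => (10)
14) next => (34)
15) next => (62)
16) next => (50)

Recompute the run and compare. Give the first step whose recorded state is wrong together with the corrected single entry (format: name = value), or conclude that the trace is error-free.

Recomputing the run from the initial state:
step 1: x = 37
step 2: x = 32
step 3: x = 15
step 4: x = 51
step 5: x = 26
step 6: x = 8
step 7: x = 54
step 8: x = 63
step 9: x = 40
step 10: x = 2
step 11: x = 47
step 12: x = 66
step 13: x = 10
step 14: x = 34
step 15: x = 62
step 16: x = 50
This matches the trace at every step.

no error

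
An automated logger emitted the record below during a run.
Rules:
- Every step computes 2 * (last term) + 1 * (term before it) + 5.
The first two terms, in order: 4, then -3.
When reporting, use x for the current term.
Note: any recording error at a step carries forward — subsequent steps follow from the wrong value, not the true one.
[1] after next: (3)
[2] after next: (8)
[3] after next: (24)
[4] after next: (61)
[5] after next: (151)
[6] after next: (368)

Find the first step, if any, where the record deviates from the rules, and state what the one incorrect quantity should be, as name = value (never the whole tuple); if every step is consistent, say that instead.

Recomputing the run from the initial state:
step 1: x = 3
step 2: x = 8
step 3: x = 24
step 4: x = 61
step 5: x = 151
step 6: x = 368
This matches the record at every step.

no error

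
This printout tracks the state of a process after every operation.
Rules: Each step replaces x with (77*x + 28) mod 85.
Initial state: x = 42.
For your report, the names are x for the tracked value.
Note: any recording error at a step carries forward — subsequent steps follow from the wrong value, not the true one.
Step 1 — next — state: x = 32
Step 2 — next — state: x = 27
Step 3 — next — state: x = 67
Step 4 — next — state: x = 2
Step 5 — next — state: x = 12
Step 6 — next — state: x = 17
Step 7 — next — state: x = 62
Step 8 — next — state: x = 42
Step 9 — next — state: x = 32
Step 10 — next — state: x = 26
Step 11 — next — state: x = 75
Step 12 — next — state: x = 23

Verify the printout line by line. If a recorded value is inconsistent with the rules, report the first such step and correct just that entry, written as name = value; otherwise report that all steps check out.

step 10, x = 27

Recomputing the run from the initial state:
step 1: x = 32
step 2: x = 27
step 3: x = 67
step 4: x = 2
step 5: x = 12
step 6: x = 17
step 7: x = 62
step 8: x = 42
step 9: x = 32
step 10: x = 27
step 11: x = 67
step 12: x = 2
The first disagreement with the printout is at step 10, where the value should be x = 27.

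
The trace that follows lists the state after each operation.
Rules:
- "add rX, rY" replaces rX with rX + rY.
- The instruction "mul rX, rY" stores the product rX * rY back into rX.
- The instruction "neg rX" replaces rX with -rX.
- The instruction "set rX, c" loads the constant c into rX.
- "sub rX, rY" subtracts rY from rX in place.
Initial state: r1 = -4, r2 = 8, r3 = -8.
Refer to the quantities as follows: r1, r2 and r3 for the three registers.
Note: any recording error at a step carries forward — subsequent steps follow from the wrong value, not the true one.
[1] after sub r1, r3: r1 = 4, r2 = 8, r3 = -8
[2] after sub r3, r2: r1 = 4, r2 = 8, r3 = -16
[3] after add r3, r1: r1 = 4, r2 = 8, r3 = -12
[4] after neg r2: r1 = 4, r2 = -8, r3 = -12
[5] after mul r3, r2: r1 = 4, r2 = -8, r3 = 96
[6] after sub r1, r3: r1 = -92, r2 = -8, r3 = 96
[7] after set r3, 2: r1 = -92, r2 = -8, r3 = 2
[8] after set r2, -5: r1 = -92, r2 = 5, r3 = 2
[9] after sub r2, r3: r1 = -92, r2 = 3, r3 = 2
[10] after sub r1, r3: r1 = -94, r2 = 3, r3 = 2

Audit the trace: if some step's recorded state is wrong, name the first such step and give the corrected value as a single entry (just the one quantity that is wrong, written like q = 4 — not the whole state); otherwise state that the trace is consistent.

step 8, r2 = -5

Recomputing the run from the initial state:
step 1: r1 = 4, r2 = 8, r3 = -8
step 2: r1 = 4, r2 = 8, r3 = -16
step 3: r1 = 4, r2 = 8, r3 = -12
step 4: r1 = 4, r2 = -8, r3 = -12
step 5: r1 = 4, r2 = -8, r3 = 96
step 6: r1 = -92, r2 = -8, r3 = 96
step 7: r1 = -92, r2 = -8, r3 = 2
step 8: r1 = -92, r2 = -5, r3 = 2
step 9: r1 = -92, r2 = -7, r3 = 2
step 10: r1 = -94, r2 = -7, r3 = 2
The first disagreement with the trace is at step 8, where the value should be r2 = -5.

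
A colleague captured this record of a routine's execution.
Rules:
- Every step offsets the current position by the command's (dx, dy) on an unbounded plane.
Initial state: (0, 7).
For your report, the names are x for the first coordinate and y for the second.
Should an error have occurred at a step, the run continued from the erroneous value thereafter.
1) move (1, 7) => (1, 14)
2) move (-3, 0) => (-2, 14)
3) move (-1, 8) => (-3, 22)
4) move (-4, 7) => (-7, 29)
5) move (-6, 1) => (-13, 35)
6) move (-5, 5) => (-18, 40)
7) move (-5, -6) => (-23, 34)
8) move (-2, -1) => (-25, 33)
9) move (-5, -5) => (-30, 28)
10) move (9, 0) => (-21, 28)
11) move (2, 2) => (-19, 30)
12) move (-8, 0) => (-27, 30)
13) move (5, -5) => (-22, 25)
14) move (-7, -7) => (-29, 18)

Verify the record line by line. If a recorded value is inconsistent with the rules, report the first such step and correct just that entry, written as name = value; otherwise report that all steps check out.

Recomputing the run from the initial state:
step 1: x = 1, y = 14
step 2: x = -2, y = 14
step 3: x = -3, y = 22
step 4: x = -7, y = 29
step 5: x = -13, y = 30
step 6: x = -18, y = 35
step 7: x = -23, y = 29
step 8: x = -25, y = 28
step 9: x = -30, y = 23
step 10: x = -21, y = 23
step 11: x = -19, y = 25
step 12: x = -27, y = 25
step 13: x = -22, y = 20
step 14: x = -29, y = 13
The first disagreement with the record is at step 5, where the value should be y = 30.

step 5, y = 30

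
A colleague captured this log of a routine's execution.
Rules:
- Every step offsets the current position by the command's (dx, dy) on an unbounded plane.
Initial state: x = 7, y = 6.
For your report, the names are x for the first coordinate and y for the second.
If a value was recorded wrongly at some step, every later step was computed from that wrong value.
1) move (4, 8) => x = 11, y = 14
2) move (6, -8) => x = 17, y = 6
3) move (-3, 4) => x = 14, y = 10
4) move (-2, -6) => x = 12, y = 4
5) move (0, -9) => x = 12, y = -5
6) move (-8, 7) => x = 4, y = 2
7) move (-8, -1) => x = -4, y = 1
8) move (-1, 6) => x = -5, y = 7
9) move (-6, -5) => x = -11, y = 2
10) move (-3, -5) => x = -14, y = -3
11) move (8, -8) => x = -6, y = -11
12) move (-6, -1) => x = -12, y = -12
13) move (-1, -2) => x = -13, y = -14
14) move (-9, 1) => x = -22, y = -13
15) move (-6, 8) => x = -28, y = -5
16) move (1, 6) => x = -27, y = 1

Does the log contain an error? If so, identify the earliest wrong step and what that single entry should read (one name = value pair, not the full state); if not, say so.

no error

Recomputing the run from the initial state:
step 1: x = 11, y = 14
step 2: x = 17, y = 6
step 3: x = 14, y = 10
step 4: x = 12, y = 4
step 5: x = 12, y = -5
step 6: x = 4, y = 2
step 7: x = -4, y = 1
step 8: x = -5, y = 7
step 9: x = -11, y = 2
step 10: x = -14, y = -3
step 11: x = -6, y = -11
step 12: x = -12, y = -12
step 13: x = -13, y = -14
step 14: x = -22, y = -13
step 15: x = -28, y = -5
step 16: x = -27, y = 1
This matches the log at every step.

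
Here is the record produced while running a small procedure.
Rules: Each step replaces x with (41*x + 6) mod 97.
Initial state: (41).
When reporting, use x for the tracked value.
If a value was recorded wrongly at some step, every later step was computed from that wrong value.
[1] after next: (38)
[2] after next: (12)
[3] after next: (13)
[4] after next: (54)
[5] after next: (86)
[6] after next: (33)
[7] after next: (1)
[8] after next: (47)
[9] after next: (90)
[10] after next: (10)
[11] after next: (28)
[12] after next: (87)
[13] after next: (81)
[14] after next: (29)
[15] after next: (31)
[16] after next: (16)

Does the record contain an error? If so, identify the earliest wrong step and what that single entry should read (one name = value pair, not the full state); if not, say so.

Recomputing the run from the initial state:
step 1: x = 38
step 2: x = 12
step 3: x = 13
step 4: x = 54
step 5: x = 86
step 6: x = 40
step 7: x = 94
step 8: x = 77
step 9: x = 59
step 10: x = 0
step 11: x = 6
step 12: x = 58
step 13: x = 56
step 14: x = 71
step 15: x = 7
step 16: x = 2
The first disagreement with the record is at step 6, where the value should be x = 40.

step 6, x = 40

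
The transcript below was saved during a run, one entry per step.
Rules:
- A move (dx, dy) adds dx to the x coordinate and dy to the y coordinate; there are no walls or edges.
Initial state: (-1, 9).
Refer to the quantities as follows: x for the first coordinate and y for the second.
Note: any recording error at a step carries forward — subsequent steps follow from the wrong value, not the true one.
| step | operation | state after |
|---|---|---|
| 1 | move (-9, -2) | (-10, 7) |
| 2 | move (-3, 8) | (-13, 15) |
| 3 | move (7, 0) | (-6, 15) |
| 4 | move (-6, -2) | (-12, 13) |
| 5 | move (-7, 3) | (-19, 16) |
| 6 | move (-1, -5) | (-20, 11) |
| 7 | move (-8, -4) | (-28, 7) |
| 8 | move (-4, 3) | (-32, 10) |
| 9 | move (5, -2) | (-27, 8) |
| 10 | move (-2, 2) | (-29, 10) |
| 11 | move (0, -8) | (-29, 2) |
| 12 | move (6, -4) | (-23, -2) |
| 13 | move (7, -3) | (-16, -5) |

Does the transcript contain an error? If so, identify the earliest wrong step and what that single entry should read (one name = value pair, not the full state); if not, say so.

no error

Recomputing the run from the initial state:
step 1: x = -10, y = 7
step 2: x = -13, y = 15
step 3: x = -6, y = 15
step 4: x = -12, y = 13
step 5: x = -19, y = 16
step 6: x = -20, y = 11
step 7: x = -28, y = 7
step 8: x = -32, y = 10
step 9: x = -27, y = 8
step 10: x = -29, y = 10
step 11: x = -29, y = 2
step 12: x = -23, y = -2
step 13: x = -16, y = -5
This matches the transcript at every step.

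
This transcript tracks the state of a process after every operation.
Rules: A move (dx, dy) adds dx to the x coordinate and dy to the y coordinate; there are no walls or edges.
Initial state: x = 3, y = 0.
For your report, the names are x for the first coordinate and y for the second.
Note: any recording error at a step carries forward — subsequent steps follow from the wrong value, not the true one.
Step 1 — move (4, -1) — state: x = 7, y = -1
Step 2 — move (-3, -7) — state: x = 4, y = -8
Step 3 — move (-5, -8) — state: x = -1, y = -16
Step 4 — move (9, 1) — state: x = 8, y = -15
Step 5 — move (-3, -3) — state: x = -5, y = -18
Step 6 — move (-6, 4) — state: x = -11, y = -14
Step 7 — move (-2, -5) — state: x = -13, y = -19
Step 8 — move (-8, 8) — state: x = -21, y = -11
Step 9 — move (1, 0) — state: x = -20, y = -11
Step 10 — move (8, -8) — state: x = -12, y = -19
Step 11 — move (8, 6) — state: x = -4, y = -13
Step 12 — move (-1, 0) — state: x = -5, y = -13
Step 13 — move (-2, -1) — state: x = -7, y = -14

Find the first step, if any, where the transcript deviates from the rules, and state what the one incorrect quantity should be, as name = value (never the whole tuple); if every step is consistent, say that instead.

step 5, x = 5

step 1: x = 3 + (4) = 7, y = 0 + (-1) = -1 -> confirmed correct
step 2: x = 7 + (-3) = 4, y = -1 + (-7) = -8 -> checks out
step 3: x = 4 + (-5) = -1, y = -8 + (-8) = -16 -> in agreement
step 4: x = -1 + (9) = 8, y = -16 + (1) = -15 -> confirmed correct
step 5: x = 8 + (-3) = 5, y = -15 + (-3) = -18 -> first mismatch against the transcript
That makes step 5 the first incorrect line — x = 5 is what it should show.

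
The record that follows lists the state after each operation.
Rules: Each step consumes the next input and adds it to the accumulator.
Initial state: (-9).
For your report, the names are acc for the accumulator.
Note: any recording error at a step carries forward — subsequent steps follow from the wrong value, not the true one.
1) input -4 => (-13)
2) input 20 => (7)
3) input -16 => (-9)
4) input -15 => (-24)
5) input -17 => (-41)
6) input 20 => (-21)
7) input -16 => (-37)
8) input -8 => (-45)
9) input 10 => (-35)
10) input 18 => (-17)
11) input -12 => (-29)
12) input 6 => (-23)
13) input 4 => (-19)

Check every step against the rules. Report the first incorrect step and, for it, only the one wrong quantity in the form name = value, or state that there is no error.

no error

1. acc = -9 + -4 = -13 (agrees with the record)
2. acc = -13 + 20 = 7 (no discrepancy)
3. acc = 7 + -16 = -9 (confirmed correct)
4. acc = -9 + -15 = -24 (in agreement)
5. acc = -24 + -17 = -41 (no discrepancy)
6. acc = -41 + 20 = -21 (no discrepancy)
7. acc = -21 + -16 = -37 (verified)
8. acc = -37 + -8 = -45 (confirmed correct)
9. acc = -45 + 10 = -35 (consistent with the record)
10. acc = -35 + 18 = -17 (verified)
11. acc = -17 + -12 = -29 (exactly as logged)
12. acc = -29 + 6 = -23 (matches)
13. acc = -23 + 4 = -19 (in agreement)
The whole run recomputes cleanly — no discrepancies.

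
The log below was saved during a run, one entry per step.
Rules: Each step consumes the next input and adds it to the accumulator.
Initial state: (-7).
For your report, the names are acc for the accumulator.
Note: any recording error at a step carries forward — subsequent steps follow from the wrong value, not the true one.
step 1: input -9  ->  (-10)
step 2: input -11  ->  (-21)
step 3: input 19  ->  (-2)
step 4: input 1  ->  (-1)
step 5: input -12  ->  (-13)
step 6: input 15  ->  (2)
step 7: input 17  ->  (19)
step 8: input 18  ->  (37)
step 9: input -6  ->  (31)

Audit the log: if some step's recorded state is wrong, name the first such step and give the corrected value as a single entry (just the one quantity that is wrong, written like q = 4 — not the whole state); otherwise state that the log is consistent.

step 1, acc = -16

Recomputing the run from the initial state:
step 1: acc = -16
step 2: acc = -27
step 3: acc = -8
step 4: acc = -7
step 5: acc = -19
step 6: acc = -4
step 7: acc = 13
step 8: acc = 31
step 9: acc = 25
The first disagreement with the log is at step 1, where the value should be acc = -16.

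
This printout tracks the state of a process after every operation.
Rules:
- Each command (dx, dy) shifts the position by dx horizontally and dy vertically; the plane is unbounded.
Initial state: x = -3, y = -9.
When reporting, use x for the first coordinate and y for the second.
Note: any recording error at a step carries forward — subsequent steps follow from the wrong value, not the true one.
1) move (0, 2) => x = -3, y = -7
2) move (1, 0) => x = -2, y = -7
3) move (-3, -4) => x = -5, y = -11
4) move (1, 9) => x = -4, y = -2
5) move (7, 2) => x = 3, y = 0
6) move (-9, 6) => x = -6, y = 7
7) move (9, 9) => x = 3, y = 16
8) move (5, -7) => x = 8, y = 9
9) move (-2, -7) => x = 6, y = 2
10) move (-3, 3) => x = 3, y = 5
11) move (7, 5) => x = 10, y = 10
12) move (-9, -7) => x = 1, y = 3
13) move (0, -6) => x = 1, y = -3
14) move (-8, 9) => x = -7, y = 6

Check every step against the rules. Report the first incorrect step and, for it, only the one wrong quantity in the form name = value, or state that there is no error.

Recomputing the run from the initial state:
step 1: x = -3, y = -7
step 2: x = -2, y = -7
step 3: x = -5, y = -11
step 4: x = -4, y = -2
step 5: x = 3, y = 0
step 6: x = -6, y = 6
step 7: x = 3, y = 15
step 8: x = 8, y = 8
step 9: x = 6, y = 1
step 10: x = 3, y = 4
step 11: x = 10, y = 9
step 12: x = 1, y = 2
step 13: x = 1, y = -4
step 14: x = -7, y = 5
The first disagreement with the printout is at step 6, where the value should be y = 6.

step 6, y = 6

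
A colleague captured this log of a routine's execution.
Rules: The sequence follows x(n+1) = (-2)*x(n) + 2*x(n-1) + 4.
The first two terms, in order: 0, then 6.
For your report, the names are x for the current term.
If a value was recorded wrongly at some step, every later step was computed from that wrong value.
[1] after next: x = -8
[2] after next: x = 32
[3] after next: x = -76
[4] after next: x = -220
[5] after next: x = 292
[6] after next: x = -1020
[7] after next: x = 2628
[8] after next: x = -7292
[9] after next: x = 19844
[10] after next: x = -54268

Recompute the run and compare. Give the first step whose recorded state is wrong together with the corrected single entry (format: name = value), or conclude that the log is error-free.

step 4, x = 220

Recomputing the run from the initial state:
step 1: x = -8
step 2: x = 32
step 3: x = -76
step 4: x = 220
step 5: x = -588
step 6: x = 1620
step 7: x = -4412
step 8: x = 12068
step 9: x = -32956
step 10: x = 90052
The first disagreement with the log is at step 4, where the value should be x = 220.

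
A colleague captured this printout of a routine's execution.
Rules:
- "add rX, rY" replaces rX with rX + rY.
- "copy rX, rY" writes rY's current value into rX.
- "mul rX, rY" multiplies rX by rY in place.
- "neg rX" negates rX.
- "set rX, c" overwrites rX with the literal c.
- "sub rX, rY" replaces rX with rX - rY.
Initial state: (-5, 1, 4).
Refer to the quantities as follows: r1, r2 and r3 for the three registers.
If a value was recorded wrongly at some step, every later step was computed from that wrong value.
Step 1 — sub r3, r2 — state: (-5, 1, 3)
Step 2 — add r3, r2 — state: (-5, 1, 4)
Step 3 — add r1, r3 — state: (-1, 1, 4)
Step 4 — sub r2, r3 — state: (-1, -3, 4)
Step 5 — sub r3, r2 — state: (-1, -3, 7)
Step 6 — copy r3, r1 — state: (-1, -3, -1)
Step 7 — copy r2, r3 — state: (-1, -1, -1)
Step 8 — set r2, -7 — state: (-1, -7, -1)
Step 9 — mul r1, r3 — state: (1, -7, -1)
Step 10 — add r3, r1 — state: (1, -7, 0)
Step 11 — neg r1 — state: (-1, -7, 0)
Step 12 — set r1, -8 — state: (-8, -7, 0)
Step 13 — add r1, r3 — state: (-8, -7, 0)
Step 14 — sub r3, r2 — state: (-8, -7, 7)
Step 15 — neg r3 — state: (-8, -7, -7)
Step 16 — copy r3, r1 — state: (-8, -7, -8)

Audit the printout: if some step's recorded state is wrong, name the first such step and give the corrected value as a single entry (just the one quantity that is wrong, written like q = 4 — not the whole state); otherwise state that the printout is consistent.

step 1: r3 = 4 - 1 = 3 -> verified
step 2: r3 = 3 + 1 = 4 -> same as recorded
step 3: r1 = -5 + 4 = -1 -> in agreement
step 4: r2 = 1 - 4 = -3 -> no discrepancy
step 5: r3 = 4 - -3 = 7 -> verified
step 6: r3 = -1 -> no discrepancy
step 7: r2 = -1 -> exactly as logged
step 8: r2 = -7 -> in agreement
step 9: r1 = -1 * -1 = 1 -> no discrepancy
step 10: r3 = -1 + 1 = 0 -> agrees with the printout
step 11: r1 = -(1) = -1 -> exactly as logged
step 12: r1 = -8 -> exactly as logged
step 13: r1 = -8 + 0 = -8 -> matches
step 14: r3 = 0 - -7 = 7 -> confirmed correct
step 15: r3 = -(7) = -7 -> same as recorded
step 16: r3 = -8 -> consistent with the printout
No step deviates from the rules.

no error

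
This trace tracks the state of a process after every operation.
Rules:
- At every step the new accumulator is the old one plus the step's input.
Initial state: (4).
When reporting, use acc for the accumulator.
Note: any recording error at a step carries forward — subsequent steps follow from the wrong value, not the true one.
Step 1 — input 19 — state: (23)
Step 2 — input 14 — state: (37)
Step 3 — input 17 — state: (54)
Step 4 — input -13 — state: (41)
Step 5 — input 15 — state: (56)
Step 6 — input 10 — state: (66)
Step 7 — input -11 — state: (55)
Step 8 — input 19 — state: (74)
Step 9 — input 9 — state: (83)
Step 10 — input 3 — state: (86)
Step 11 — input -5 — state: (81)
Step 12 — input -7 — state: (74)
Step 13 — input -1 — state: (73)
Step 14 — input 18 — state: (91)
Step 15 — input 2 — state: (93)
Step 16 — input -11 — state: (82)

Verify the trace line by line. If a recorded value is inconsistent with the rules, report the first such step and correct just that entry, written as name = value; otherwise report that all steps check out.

no error

step 1: acc = 4 + 19 = 23 -> confirmed correct
step 2: acc = 23 + 14 = 37 -> checks out
step 3: acc = 37 + 17 = 54 -> confirmed correct
step 4: acc = 54 + -13 = 41 -> exactly as logged
step 5: acc = 41 + 15 = 56 -> verified
step 6: acc = 56 + 10 = 66 -> matches
step 7: acc = 66 + -11 = 55 -> checks out
step 8: acc = 55 + 19 = 74 -> checks out
step 9: acc = 74 + 9 = 83 -> matches
step 10: acc = 83 + 3 = 86 -> checks out
step 11: acc = 86 + -5 = 81 -> checks out
step 12: acc = 81 + -7 = 74 -> verified
step 13: acc = 74 + -1 = 73 -> matches
step 14: acc = 73 + 18 = 91 -> confirmed correct
step 15: acc = 91 + 2 = 93 -> agrees with the trace
step 16: acc = 93 + -11 = 82 -> verified
Each recorded entry agrees with the recomputation.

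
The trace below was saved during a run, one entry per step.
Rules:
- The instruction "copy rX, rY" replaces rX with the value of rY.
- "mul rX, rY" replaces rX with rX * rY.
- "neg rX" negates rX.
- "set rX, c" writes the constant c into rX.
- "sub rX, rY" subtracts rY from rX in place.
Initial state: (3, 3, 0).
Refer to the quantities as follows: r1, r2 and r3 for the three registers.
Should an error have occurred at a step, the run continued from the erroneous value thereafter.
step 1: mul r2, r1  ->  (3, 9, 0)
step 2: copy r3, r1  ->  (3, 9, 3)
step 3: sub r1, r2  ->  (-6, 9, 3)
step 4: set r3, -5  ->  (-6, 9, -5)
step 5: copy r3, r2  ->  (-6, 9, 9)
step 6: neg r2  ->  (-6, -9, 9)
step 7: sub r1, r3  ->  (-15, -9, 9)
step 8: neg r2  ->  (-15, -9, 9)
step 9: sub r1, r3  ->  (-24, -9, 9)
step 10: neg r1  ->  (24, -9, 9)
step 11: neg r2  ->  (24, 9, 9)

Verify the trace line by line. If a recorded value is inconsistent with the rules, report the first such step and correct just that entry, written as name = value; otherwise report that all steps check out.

step 8, r2 = 9

step 1: r2 = 3 * 3 = 9 -> no discrepancy
step 2: r3 = 3 -> exactly as logged
step 3: r1 = 3 - 9 = -6 -> confirmed correct
step 4: r3 = -5 -> in agreement
step 5: r3 = 9 -> same as recorded
step 6: r2 = -(9) = -9 -> exactly as logged
step 7: r1 = -6 - 9 = -15 -> confirmed correct
step 8: r2 = -(-9) = 9 -> the trace disagrees here
That makes step 8 the first incorrect line — r2 = 9 is what it should show.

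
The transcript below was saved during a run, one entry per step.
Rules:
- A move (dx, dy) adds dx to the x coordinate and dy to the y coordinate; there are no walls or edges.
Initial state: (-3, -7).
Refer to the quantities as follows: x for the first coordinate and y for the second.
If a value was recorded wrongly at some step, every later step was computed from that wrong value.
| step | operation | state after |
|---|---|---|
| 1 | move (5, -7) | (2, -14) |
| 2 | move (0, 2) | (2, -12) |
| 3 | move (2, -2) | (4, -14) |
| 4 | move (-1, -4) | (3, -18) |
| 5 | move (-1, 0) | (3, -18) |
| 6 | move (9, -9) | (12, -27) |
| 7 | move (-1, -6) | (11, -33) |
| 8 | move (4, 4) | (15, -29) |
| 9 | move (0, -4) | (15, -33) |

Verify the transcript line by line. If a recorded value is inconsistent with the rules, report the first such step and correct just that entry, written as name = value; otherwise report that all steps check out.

1. x = -3 + (5) = 2, y = -7 + (-7) = -14 (verified)
2. x = 2 + (0) = 2, y = -14 + (2) = -12 (exactly as logged)
3. x = 2 + (2) = 4, y = -12 + (-2) = -14 (exactly as logged)
4. x = 4 + (-1) = 3, y = -14 + (-4) = -18 (same as recorded)
5. x = 3 + (-1) = 2, y = -18 + (0) = -18 (the recorded entry deviates here)
Conclusion: step 5 carries the first error; the entry should be x = 2.

step 5, x = 2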